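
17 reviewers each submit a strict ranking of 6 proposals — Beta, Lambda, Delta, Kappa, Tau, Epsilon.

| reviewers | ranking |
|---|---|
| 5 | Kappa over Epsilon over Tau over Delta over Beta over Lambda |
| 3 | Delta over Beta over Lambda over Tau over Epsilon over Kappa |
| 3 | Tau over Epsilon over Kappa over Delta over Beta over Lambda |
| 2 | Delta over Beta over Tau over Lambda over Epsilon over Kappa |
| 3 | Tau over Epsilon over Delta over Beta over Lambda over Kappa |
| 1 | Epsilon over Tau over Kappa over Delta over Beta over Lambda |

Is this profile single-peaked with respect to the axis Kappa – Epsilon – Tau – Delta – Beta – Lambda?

yes

Axis positions: Kappa=1, Epsilon=2, Tau=3, Delta=4, Beta=5, Lambda=6.
Faction 1 (peak Kappa at position 1): ranking walks positions 1-2-3-4-5-6, expanding outward from the peak — single-peaked.
Faction 2 (peak Delta at position 4): ranking walks positions 4-5-6-3-2-1, expanding outward from the peak — single-peaked.
Faction 3 (peak Tau at position 3): ranking walks positions 3-2-1-4-5-6, expanding outward from the peak — single-peaked.
Faction 4 (peak Delta at position 4): ranking walks positions 4-5-3-6-2-1, expanding outward from the peak — single-peaked.
Faction 5 (peak Tau at position 3): ranking walks positions 3-2-4-5-6-1, expanding outward from the peak — single-peaked.
Faction 6 (peak Epsilon at position 2): ranking walks positions 2-3-1-4-5-6, expanding outward from the peak — single-peaked.
Every ranking is single-peaked on this axis.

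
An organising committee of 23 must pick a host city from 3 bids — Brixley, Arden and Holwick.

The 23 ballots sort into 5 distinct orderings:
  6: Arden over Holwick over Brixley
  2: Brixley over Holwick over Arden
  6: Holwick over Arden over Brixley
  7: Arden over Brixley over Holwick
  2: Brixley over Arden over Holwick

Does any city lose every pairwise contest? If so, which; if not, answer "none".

Brixley

Pairwise majorities:
Brixley vs Arden: Arden, 19–4.
Brixley vs Holwick: 2+7+2 = 11 for Brixley, 12 for Holwick — Holwick by 12–11.
Arden vs Holwick: Arden preferred on 6+7+2 = 15 ballots; Arden wins 15–8.
Only Brixley has no wins; Brixley is the Condorcet loser.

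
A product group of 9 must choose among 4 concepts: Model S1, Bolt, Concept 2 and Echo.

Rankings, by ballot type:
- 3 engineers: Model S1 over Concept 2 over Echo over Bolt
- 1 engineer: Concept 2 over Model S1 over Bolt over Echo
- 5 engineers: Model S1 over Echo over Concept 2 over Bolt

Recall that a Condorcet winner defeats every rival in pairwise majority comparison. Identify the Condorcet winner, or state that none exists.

Model S1

Head-to-head results (9 engineers):
Model S1 vs Bolt: Model S1 is ranked higher on 3+1+5 = 9 ballots, Bolt on 0. Model S1 wins 9–0.
Model S1 vs Concept 2: 3+5 = 8 for Model S1, 1 for Concept 2 — Model S1 by 8–1.
Model S1 vs Echo: 3+1+5 = 9 for Model S1, 0 for Echo — Model S1 by 9–0.
Bolt vs Concept 2: Bolt is ranked higher on 0 ballots, Concept 2 on 9. Concept 2 wins 9–0.
Bolt vs Echo: 1 for Bolt, 8 for Echo — Echo by 8–1.
Concept 2 vs Echo: 3+1 = 4 for Concept 2, 5 for Echo — Echo by 5–4.
Model S1 defeats every rival head-to-head and is the Condorcet winner.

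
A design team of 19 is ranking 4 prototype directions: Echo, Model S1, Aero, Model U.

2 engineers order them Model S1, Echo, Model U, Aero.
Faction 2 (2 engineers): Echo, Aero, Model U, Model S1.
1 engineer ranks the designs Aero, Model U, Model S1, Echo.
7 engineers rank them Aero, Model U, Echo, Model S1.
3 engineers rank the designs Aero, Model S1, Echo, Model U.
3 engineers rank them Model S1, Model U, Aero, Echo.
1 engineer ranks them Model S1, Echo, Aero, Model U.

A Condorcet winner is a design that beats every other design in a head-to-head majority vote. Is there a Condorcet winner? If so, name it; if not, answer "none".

Pairwise majorities:
Echo vs Model S1: Model S1 wins 10–9.
Echo vs Aero: Aero, 14–5.
Echo vs Model U: Echo is ranked higher on 2+2+3+1 = 8 ballots, Model U on 11. Model U wins 11–8.
Model S1 vs Aero: Aero, 13–6.
Model S1 vs Model U: 9 to 10, Model U.
Aero vs Model U: Aero preferred on 2+1+7+3+1 = 14 ballots; Aero wins 14–5.
Only Aero has no losses; Aero is the Condorcet winner.

Aero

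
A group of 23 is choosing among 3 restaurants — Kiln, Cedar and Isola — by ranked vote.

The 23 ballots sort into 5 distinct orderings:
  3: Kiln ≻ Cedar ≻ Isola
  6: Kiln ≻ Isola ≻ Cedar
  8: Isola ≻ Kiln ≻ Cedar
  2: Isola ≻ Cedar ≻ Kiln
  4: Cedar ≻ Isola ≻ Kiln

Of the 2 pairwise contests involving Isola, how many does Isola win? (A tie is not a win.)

2

Isola against each rival (23 friends):
Isola vs Kiln: Isola, 14–9.
Isola–Cedar: Isola 16–7.
Isola beats Kiln, Cedar — 2 pairwise wins.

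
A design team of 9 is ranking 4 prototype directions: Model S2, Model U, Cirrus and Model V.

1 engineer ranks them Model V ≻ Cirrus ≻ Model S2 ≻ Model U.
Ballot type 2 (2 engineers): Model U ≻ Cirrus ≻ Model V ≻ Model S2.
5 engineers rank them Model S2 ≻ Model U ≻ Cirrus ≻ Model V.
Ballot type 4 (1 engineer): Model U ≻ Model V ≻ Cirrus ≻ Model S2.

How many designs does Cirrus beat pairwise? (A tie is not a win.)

Cirrus against each rival (9 engineers):
Cirrus vs Model S2: 4 to 5, Model S2.
Cirrus vs Model U: Model U wins 8–1.
Cirrus vs Model V: 7 to 2, Cirrus.
Cirrus beats Model V; loses to Model S2, Model U — 1 pairwise win.

1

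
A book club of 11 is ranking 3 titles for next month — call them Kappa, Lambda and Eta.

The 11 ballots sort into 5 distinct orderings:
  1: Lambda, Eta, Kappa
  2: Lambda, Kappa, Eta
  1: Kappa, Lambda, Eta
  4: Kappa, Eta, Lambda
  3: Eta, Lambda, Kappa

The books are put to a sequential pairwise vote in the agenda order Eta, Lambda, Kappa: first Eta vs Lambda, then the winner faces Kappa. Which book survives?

Round 1: Eta vs Lambda — 7–4, Eta advances.
Round 2: Eta vs Kappa — 4–7, Kappa advances.
Kappa survives the agenda.

Kappa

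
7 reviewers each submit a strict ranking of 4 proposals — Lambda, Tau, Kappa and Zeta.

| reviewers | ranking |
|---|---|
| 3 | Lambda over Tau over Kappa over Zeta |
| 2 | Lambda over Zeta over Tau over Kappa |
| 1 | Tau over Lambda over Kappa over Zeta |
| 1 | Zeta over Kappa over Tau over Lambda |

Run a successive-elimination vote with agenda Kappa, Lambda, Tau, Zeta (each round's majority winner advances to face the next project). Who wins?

Round 1: Kappa vs Lambda — 1–6, Lambda advances.
Round 2: Lambda vs Tau — 5–2, Lambda advances.
Round 3: Lambda vs Zeta — 6–1, Lambda advances.
Lambda survives the agenda.

Lambda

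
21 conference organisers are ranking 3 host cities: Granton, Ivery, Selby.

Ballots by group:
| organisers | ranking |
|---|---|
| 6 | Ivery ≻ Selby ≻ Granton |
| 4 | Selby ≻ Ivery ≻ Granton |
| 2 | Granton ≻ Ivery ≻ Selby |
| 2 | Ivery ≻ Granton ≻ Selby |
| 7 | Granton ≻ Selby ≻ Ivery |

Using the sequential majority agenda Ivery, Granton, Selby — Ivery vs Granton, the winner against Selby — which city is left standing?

Round 1: Ivery vs Granton — 12–9, Ivery advances.
Round 2: Ivery vs Selby — 10–11, Selby advances.
The agenda winner is Selby.

Selby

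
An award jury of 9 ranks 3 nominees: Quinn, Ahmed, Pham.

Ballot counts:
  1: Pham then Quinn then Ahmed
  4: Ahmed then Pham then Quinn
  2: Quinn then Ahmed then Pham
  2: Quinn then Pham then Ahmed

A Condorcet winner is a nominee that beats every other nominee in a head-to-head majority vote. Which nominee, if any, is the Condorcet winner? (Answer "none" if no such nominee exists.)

none

Head-to-head results (9 jurors):
Quinn vs Ahmed: 1+2+2 = 5 for Quinn, 4 for Ahmed — Quinn by 5–4.
Quinn vs Pham: Pham, 5–4.
Ahmed–Pham: Ahmed 6–3.
Every nominee loses at least once (Quinn loses to Pham; Ahmed loses to Quinn; Pham loses to Ahmed). The majority relation contains the cycle Quinn → Ahmed → Pham → Quinn, so there is no Condorcet winner.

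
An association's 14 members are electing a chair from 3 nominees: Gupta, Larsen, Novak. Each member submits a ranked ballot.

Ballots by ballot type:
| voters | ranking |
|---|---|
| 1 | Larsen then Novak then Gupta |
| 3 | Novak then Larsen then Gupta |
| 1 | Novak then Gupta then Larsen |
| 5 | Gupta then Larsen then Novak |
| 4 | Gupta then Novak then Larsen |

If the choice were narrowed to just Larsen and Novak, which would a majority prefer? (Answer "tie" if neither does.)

Novak

Ballots ranking Larsen above Novak: 1 + 5 = 6.
Ballots ranking Novak above Larsen: 14 − 6 = 8.
Novak wins the head-to-head 8–6.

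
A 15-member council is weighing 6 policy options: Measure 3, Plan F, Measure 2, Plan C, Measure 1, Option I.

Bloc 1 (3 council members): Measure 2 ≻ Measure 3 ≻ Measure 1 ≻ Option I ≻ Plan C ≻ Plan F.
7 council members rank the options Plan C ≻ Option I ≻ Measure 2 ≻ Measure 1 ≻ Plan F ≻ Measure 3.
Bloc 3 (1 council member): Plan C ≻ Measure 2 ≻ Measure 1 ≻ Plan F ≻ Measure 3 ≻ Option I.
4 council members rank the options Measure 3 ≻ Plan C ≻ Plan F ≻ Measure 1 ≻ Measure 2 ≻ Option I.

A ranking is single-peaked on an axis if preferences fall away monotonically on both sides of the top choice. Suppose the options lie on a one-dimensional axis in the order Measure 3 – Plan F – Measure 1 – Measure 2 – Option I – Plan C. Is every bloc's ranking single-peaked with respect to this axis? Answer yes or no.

no

Axis positions: Measure 3=1, Plan F=2, Measure 1=3, Measure 2=4, Option I=5, Plan C=6.
Bloc 1: ranking walks positions 4-1-3-5-6-2; Measure 3 is ranked above Measure 1 even though Measure 1 lies between Measure 3 and the peak Measure 2 on the axis — preferences dip and rise again. Not single-peaked.
Bloc 2 (peak Plan C at position 6): ranking walks positions 6-5-4-3-2-1, expanding outward from the peak — single-peaked.
Bloc 3: ranking walks positions 6-4-3-2-1-5; Measure 2 is ranked above Option I even though Option I lies between Measure 2 and the peak Plan C on the axis — preferences dip and rise again. Not single-peaked.
Bloc 4: ranking walks positions 1-6-2-3-4-5; Plan C is ranked above Plan F even though Plan F lies between Plan C and the peak Measure 3 on the axis — preferences dip and rise again. Not single-peaked.
Bloc 1 violates single-peakedness, so the profile is not single-peaked on this axis.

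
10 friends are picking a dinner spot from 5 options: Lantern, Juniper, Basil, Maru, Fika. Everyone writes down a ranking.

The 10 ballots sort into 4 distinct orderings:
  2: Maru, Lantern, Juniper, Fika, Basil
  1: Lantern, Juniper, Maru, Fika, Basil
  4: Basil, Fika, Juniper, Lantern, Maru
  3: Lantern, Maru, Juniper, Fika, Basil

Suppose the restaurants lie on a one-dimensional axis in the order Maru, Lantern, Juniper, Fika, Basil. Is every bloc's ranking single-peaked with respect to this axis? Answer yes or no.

Axis positions: Maru=1, Lantern=2, Juniper=3, Fika=4, Basil=5.
Bloc 1 (peak Maru at position 1): ranking walks positions 1-2-3-4-5, expanding outward from the peak — single-peaked.
Bloc 2 (peak Lantern at position 2): ranking walks positions 2-3-1-4-5, expanding outward from the peak — single-peaked.
Bloc 3 (peak Basil at position 5): ranking walks positions 5-4-3-2-1, expanding outward from the peak — single-peaked.
Bloc 4 (peak Lantern at position 2): ranking walks positions 2-1-3-4-5, expanding outward from the peak — single-peaked.
Every ranking is single-peaked on this axis.

yes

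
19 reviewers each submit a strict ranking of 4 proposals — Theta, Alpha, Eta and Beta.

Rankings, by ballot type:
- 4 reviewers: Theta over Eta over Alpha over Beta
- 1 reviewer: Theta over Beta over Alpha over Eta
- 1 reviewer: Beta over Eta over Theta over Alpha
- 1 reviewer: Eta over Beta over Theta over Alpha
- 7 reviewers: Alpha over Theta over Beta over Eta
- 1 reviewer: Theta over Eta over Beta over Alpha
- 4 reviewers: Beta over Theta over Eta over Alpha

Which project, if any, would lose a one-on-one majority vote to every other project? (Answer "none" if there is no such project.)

none

Head-to-head results (19 reviewers):
Theta vs Alpha: 4+1+1+1+1+4 = 12 for Theta, 7 for Alpha — Theta by 12–7.
Theta vs Eta: Theta, 17–2.
Theta–Beta: Theta 13–6.
Alpha vs Eta: Alpha is ranked higher on 1+7 = 8 ballots, Eta on 11. Eta wins 11–8.
Alpha–Beta: Alpha 11–8.
Eta–Beta: Beta 13–6.
Every project wins at least one matchup (Theta beats Alpha; Alpha beats Beta; Eta beats Alpha; Beta beats Eta), so there is no Condorcet loser.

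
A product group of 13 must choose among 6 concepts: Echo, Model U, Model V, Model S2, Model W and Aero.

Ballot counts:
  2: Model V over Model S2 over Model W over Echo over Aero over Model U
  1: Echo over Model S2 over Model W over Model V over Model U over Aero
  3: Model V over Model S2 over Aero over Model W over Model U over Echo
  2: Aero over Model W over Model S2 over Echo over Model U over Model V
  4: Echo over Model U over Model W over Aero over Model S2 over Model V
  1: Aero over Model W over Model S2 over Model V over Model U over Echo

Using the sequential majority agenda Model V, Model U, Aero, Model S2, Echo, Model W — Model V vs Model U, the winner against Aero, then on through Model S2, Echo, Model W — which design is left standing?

Round 1: Model V vs Model U — 7–6, Model V advances.
Round 2: Model V vs Aero — 6–7, Aero advances.
Round 3: Aero vs Model S2 — 7–6, Aero advances.
Round 4: Aero vs Echo — 6–7, Echo advances.
Round 5: Echo vs Model W — 5–8, Model W advances.
Model W survives the agenda.

Model W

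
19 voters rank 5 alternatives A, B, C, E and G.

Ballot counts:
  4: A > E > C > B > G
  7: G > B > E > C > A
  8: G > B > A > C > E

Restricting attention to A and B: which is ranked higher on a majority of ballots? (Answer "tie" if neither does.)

B

Ballots ranking A above B: 4.
Ballots ranking B above A: 19 − 4 = 15.
B wins the head-to-head 15–4.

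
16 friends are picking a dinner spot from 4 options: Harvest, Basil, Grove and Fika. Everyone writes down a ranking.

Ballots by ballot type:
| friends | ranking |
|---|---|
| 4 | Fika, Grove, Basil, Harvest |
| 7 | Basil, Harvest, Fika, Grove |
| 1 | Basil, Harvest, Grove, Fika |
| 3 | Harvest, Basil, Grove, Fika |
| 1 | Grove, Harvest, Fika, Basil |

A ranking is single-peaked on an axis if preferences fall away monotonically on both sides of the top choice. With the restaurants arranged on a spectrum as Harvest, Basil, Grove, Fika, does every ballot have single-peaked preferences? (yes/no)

no

Axis positions: Harvest=1, Basil=2, Grove=3, Fika=4.
Ballot type 1 (peak Fika at position 4): ranking walks positions 4-3-2-1, expanding outward from the peak — single-peaked.
Ballot type 2: ranking walks positions 2-1-4-3; Fika is ranked above Grove even though Grove lies between Fika and the peak Basil on the axis — preferences dip and rise again. Not single-peaked.
Ballot type 3 (peak Basil at position 2): ranking walks positions 2-1-3-4, expanding outward from the peak — single-peaked.
Ballot type 4 (peak Harvest at position 1): ranking walks positions 1-2-3-4, expanding outward from the peak — single-peaked.
Ballot type 5: ranking walks positions 3-1-4-2; Harvest is ranked above Basil even though Basil lies between Harvest and the peak Grove on the axis — preferences dip and rise again. Not single-peaked.
Ballot type 2 violates single-peakedness, so the profile is not single-peaked on this axis.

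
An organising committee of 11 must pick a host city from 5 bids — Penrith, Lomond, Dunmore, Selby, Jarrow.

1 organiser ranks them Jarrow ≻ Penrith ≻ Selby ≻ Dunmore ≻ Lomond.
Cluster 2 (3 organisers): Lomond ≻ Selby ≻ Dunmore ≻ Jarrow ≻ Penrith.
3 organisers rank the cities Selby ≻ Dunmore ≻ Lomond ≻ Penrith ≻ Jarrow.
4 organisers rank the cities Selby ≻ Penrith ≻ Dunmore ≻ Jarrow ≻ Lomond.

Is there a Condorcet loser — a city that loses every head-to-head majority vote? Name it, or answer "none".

Jarrow

Head-to-head results (11 organisers):
Penrith vs Lomond: 1+4 = 5 for Penrith, 6 for Lomond — Lomond by 6–5.
Penrith vs Dunmore: 5 to 6, Dunmore.
Penrith vs Selby: 1 to 10, Selby.
Penrith vs Jarrow: Penrith is ranked higher on 3+4 = 7 ballots, Jarrow on 4. Penrith wins 7–4.
Lomond vs Dunmore: Lomond is ranked higher on 3 ballots, Dunmore on 8. Dunmore wins 8–3.
Lomond vs Selby: Lomond is ranked higher on 3 ballots, Selby on 8. Selby wins 8–3.
Lomond vs Jarrow: Lomond preferred on 3+3 = 6 ballots; Lomond wins 6–5.
Dunmore vs Selby: 0 to 11, Selby.
Dunmore vs Jarrow: Dunmore, 10–1.
Selby vs Jarrow: Selby wins 10–1.
Jarrow is beaten in every head-to-head and is the Condorcet loser.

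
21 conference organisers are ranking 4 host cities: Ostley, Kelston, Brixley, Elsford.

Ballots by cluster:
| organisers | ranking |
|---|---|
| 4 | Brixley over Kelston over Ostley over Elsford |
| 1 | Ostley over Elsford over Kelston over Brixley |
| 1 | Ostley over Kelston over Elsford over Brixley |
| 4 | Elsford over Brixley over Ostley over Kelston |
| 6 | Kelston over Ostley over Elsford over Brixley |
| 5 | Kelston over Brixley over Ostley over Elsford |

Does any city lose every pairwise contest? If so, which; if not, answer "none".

none

Pairwise majorities:
Ostley vs Kelston: Ostley is ranked higher on 1+1+4 = 6 ballots, Kelston on 15. Kelston wins 15–6.
Ostley–Brixley: Brixley 13–8.
Ostley vs Elsford: Ostley wins 17–4.
Kelston vs Brixley: Kelston preferred on 1+1+6+5 = 13 ballots; Kelston wins 13–8.
Kelston–Elsford: Kelston 16–5.
Brixley vs Elsford: Elsford, 12–9.
No city is winless: Ostley beats Elsford; Kelston beats Ostley; Brixley beats Ostley; Elsford beats Brixley. There is no Condorcet loser.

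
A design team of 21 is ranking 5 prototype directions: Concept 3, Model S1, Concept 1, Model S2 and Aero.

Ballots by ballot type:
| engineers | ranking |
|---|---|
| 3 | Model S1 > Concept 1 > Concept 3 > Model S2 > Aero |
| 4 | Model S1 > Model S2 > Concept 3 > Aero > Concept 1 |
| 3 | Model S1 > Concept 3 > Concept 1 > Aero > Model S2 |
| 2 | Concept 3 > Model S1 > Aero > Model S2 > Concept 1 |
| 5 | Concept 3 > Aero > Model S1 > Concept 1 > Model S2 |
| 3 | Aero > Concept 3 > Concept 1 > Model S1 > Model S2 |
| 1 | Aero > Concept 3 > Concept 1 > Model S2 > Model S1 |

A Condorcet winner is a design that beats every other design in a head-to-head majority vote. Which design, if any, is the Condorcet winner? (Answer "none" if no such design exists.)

Concept 3

Check each pair by majority over 21 ballots:
Concept 3 vs Model S1: Concept 3 is ranked higher on 2+5+3+1 = 11 ballots, Model S1 on 10. Concept 3 wins 11–10.
Concept 3 vs Concept 1: Concept 3 preferred on 4+3+2+5+3+1 = 18 ballots; Concept 3 wins 18–3.
Concept 3 vs Model S2: Concept 3 is ranked higher on 3+3+2+5+3+1 = 17 ballots, Model S2 on 4. Concept 3 wins 17–4.
Concept 3 vs Aero: Concept 3 is ranked higher on 3+4+3+2+5 = 17 ballots, Aero on 4. Concept 3 wins 17–4.
Model S1 vs Concept 1: Model S1 preferred on 3+4+3+2+5 = 17 ballots; Model S1 wins 17–4.
Model S1 vs Model S2: Model S1 preferred on 3+4+3+2+5+3 = 20 ballots; Model S1 wins 20–1.
Model S1 vs Aero: Model S1 preferred on 3+4+3+2 = 12 ballots; Model S1 wins 12–9.
Concept 1 vs Model S2: Concept 1 is ranked higher on 3+3+5+3+1 = 15 ballots, Model S2 on 6. Concept 1 wins 15–6.
Concept 1 vs Aero: 3+3 = 6 for Concept 1, 15 for Aero — Aero by 15–6.
Model S2 vs Aero: 3+4 = 7 for Model S2, 14 for Aero — Aero by 14–7.
Concept 3 wins every pairwise contest, so Concept 3 is the Condorcet winner.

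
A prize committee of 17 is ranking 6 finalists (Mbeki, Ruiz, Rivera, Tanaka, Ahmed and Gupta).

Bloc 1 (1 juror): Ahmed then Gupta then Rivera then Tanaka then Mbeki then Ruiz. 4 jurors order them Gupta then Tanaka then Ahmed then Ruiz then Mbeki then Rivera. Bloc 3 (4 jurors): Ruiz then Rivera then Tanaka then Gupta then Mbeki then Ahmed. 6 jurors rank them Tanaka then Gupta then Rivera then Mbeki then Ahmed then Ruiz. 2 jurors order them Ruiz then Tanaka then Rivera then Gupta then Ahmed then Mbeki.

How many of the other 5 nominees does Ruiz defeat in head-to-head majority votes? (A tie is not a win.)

2

Ruiz against each rival (17 jurors):
Ruiz–Mbeki: Ruiz 10–7.
Ruiz vs Rivera: Ruiz is ranked higher on 4+4+2 = 10 ballots, Rivera on 7. Ruiz wins 10–7.
Ruiz vs Tanaka: Tanaka, 11–6.
Ruiz vs Ahmed: 4+2 = 6 for Ruiz, 11 for Ahmed — Ahmed by 11–6.
Ruiz vs Gupta: Gupta wins 11–6.
Ruiz beats Mbeki, Rivera; loses to Tanaka, Ahmed, Gupta — 2 pairwise wins.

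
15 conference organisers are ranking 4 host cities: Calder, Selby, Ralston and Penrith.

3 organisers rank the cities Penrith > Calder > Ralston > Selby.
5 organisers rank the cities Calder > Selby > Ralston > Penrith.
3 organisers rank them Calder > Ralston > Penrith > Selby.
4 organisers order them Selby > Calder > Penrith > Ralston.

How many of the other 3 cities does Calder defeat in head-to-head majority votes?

Calder against each rival (15 organisers):
Calder vs Selby: 3+5+3 = 11 for Calder, 4 for Selby — Calder by 11–4.
Calder vs Ralston: 3+5+3+4 = 15 for Calder, 0 for Ralston — Calder by 15–0.
Calder–Penrith: Calder 12–3.
Calder beats Selby, Ralston, Penrith — 3 pairwise wins.

3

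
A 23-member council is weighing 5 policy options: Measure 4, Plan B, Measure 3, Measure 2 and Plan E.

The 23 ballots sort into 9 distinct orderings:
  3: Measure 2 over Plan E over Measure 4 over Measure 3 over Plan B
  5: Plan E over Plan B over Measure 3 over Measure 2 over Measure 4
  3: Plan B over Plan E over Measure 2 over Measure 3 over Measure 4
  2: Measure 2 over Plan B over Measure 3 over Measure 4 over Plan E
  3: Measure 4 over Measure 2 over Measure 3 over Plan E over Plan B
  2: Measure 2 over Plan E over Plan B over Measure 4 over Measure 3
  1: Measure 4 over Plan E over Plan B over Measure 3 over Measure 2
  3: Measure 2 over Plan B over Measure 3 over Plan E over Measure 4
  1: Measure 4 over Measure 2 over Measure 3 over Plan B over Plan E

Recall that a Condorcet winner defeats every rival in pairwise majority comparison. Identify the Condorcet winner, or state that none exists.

Head-to-head results (23 council members):
Measure 4 vs Plan B: 8 to 15, Plan B.
Measure 4 vs Measure 3: 10 to 13, Measure 3.
Measure 4 vs Measure 2: Measure 4 preferred on 3+1+1 = 5 ballots; Measure 2 wins 18–5.
Measure 4 vs Plan E: Measure 4 is ranked higher on 2+3+1+1 = 7 ballots, Plan E on 16. Plan E wins 16–7.
Plan B vs Measure 3: Plan B is ranked higher on 5+3+2+2+1+3 = 16 ballots, Measure 3 on 7. Plan B wins 16–7.
Plan B vs Measure 2: 9 to 14, Measure 2.
Plan B vs Plan E: Plan B is ranked higher on 3+2+3+1 = 9 ballots, Plan E on 14. Plan E wins 14–9.
Measure 3 vs Measure 2: Measure 3 preferred on 5+1 = 6 ballots; Measure 2 wins 17–6.
Measure 3 vs Plan E: Measure 3 is ranked higher on 2+3+3+1 = 9 ballots, Plan E on 14. Plan E wins 14–9.
Measure 2 vs Plan E: Measure 2 is ranked higher on 3+2+3+2+3+1 = 14 ballots, Plan E on 9. Measure 2 wins 14–9.
Measure 2 defeats every rival head-to-head and is the Condorcet winner.

Measure 2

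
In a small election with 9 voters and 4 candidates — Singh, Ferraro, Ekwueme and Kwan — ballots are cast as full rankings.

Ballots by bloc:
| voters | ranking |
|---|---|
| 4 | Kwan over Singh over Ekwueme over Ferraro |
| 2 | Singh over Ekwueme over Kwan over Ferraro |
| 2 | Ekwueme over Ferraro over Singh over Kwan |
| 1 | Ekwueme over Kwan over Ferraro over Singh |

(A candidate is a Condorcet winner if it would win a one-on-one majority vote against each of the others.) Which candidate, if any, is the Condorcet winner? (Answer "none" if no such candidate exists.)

none

Check each pair by majority over 9 ballots:
Singh vs Ferraro: Singh is ranked higher on 4+2 = 6 ballots, Ferraro on 3. Singh wins 6–3.
Singh vs Ekwueme: Singh, 6–3.
Singh vs Kwan: Kwan, 5–4.
Ferraro vs Ekwueme: Ekwueme wins 9–0.
Ferraro–Kwan: Kwan 7–2.
Ekwueme vs Kwan: 5 to 4, Ekwueme.
Every candidate loses at least once (Singh loses to Kwan; Ferraro loses to Singh; Ekwueme loses to Singh; Kwan loses to Ekwueme). The majority relation contains the cycle Singh > Ekwueme > Kwan > Singh, so there is no Condorcet winner.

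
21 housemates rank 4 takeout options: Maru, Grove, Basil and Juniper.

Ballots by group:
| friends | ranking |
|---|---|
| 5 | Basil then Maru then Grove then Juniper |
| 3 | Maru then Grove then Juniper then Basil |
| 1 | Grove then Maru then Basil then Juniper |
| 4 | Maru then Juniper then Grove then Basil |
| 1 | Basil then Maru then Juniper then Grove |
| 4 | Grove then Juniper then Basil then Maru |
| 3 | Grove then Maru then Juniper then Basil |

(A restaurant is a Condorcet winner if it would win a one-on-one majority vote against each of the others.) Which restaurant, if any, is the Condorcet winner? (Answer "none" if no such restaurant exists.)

Maru

Check each pair by majority over 21 ballots:
Maru vs Grove: Maru, 13–8.
Maru vs Basil: Maru is ranked higher on 3+1+4+3 = 11 ballots, Basil on 10. Maru wins 11–10.
Maru vs Juniper: 17 to 4, Maru.
Grove vs Basil: Grove wins 15–6.
Grove vs Juniper: Grove wins 16–5.
Basil vs Juniper: Juniper wins 14–7.
Only Maru has no losses; Maru is the Condorcet winner.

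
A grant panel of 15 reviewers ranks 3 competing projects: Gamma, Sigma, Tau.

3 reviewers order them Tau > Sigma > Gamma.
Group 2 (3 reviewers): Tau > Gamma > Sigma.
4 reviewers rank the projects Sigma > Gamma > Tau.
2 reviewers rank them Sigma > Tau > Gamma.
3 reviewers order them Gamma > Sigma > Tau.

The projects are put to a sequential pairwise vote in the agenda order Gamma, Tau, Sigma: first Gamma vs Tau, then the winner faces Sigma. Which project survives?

Round 1: Gamma vs Tau — 7–8, Tau advances.
Round 2: Tau vs Sigma — 6–9, Sigma advances.
Sigma survives the agenda.

Sigma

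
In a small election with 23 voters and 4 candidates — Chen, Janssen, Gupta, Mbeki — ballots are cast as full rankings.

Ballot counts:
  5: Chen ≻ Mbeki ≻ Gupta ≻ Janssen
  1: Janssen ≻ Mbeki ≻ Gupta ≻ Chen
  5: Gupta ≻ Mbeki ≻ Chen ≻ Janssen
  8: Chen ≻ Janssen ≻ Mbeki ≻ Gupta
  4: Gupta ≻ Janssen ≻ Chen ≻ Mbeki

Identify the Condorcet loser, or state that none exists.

none

Head-to-head results (23 voters):
Chen vs Janssen: Chen wins 18–5.
Chen vs Gupta: Chen preferred on 5+8 = 13 ballots; Chen wins 13–10.
Chen vs Mbeki: 17 to 6, Chen.
Janssen vs Gupta: 9 to 14, Gupta.
Janssen vs Mbeki: 13 to 10, Janssen.
Gupta vs Mbeki: Mbeki, 14–9.
Every candidate wins at least one matchup (Chen beats Janssen; Janssen beats Mbeki; Gupta beats Janssen; Mbeki beats Gupta), so there is no Condorcet loser.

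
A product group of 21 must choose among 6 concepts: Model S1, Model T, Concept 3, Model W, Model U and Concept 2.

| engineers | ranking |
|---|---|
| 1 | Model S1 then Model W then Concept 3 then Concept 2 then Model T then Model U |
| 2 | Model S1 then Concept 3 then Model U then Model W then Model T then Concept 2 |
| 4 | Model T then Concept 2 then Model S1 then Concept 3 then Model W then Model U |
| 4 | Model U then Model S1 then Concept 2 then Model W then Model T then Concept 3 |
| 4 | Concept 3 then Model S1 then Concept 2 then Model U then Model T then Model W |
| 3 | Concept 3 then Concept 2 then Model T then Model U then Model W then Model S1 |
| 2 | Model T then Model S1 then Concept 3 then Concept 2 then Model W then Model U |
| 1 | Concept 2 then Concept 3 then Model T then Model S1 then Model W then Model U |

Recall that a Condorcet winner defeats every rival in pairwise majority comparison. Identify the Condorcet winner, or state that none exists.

Model S1

Head-to-head results (21 engineers):
Model S1 vs Model T: Model S1, 11–10.
Model S1 vs Concept 3: Model S1, 13–8.
Model S1 vs Model W: Model S1 wins 18–3.
Model S1–Model U: Model S1 14–7.
Model S1 vs Concept 2: Model S1 wins 13–8.
Model T vs Concept 3: Concept 3, 11–10.
Model T vs Model W: Model T, 14–7.
Model T vs Model U: Model T, 11–10.
Model T–Concept 2: Concept 2 13–8.
Concept 3–Model W: Concept 3 16–5.
Concept 3 vs Model U: Concept 3 wins 17–4.
Concept 3 vs Concept 2: Concept 3 wins 12–9.
Model W–Model U: Model U 13–8.
Model W–Concept 2: Concept 2 18–3.
Model U vs Concept 2: Concept 2 wins 15–6.
Model S1 defeats every rival head-to-head and is the Condorcet winner.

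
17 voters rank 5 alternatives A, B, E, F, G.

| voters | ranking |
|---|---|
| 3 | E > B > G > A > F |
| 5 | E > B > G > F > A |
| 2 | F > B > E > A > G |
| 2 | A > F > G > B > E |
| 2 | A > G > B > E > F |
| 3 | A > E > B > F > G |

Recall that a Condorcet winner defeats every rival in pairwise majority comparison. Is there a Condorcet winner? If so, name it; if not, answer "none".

Head-to-head results (17 voters):
A vs B: B wins 10–7.
A–E: E 10–7.
A vs F: A wins 10–7.
A–G: A 9–8.
B–E: E 11–6.
B vs F: B, 13–4.
B–G: B 13–4.
E vs F: E, 13–4.
E vs G: E wins 13–4.
F vs G: G, 10–7.
E beats each of A, B, F, G — E is the Condorcet winner.

E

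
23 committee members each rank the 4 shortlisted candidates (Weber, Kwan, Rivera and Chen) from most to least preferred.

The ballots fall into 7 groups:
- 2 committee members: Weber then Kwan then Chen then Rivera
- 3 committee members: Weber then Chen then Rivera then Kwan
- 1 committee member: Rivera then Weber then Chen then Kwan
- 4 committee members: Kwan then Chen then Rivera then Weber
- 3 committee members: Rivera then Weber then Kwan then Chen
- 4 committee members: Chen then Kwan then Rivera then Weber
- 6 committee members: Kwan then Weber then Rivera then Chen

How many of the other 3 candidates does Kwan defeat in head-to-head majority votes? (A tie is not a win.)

Kwan against each rival (23 committee members):
Kwan vs Weber: Kwan preferred on 4+4+6 = 14 ballots; Kwan wins 14–9.
Kwan vs Rivera: Kwan is ranked higher on 2+4+4+6 = 16 ballots, Rivera on 7. Kwan wins 16–7.
Kwan vs Chen: Kwan, 15–8.
Kwan beats Weber, Rivera, Chen — 3 pairwise wins.

3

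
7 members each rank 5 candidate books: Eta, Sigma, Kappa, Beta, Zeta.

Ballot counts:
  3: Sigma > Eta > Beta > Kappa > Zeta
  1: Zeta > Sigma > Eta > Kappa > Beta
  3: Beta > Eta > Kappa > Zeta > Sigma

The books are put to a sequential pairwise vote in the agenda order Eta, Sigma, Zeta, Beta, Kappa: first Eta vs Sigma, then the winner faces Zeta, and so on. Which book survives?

Round 1: Eta vs Sigma — 3–4, Sigma advances.
Round 2: Sigma vs Zeta — 3–4, Zeta advances.
Round 3: Zeta vs Beta — 1–6, Beta advances.
Round 4: Beta vs Kappa — 6–1, Beta advances.
The agenda winner is Beta.

Beta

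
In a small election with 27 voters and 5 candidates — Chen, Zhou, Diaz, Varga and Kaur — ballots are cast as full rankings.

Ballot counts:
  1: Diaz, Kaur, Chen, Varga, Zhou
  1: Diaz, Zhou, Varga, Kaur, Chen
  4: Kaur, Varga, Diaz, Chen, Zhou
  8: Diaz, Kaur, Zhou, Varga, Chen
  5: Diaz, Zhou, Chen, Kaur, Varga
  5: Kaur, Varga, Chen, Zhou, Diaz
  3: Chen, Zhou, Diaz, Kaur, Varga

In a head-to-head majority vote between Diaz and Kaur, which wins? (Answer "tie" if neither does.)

Ballots ranking Diaz above Kaur: 1 + 1 + 8 + 5 + 3 = 18.
Ballots ranking Kaur above Diaz: 27 − 18 = 9.
Diaz wins the head-to-head 18–9.

Diaz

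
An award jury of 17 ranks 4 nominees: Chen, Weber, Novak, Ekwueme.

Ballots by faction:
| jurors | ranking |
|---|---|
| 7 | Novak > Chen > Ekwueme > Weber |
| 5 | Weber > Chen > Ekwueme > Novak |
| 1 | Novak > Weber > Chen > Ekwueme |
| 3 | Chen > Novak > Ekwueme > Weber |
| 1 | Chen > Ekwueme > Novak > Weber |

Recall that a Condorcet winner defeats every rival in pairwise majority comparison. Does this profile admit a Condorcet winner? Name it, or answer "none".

Chen

Check each pair by majority over 17 ballots:
Chen vs Weber: Chen is ranked higher on 7+3+1 = 11 ballots, Weber on 6. Chen wins 11–6.
Chen vs Novak: Chen, 9–8.
Chen vs Ekwueme: Chen, 17–0.
Weber vs Novak: 5 to 12, Novak.
Weber vs Ekwueme: Ekwueme, 11–6.
Novak vs Ekwueme: 11 to 6, Novak.
Chen wins every pairwise contest, so Chen is the Condorcet winner.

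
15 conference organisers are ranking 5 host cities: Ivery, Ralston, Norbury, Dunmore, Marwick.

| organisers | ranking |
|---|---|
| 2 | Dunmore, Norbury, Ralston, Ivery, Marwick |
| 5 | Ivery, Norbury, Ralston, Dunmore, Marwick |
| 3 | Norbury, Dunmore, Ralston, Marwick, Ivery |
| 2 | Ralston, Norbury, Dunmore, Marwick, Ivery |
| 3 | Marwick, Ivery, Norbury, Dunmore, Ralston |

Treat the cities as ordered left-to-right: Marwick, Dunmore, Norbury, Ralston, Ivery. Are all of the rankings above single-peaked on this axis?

no

Axis positions: Marwick=1, Dunmore=2, Norbury=3, Ralston=4, Ivery=5.
Faction 1 (peak Dunmore at position 2): ranking walks positions 2-3-4-5-1, expanding outward from the peak — single-peaked.
Faction 2: ranking walks positions 5-3-4-2-1; Norbury is ranked above Ralston even though Ralston lies between Norbury and the peak Ivery on the axis — preferences dip and rise again. Not single-peaked.
Faction 3 (peak Norbury at position 3): ranking walks positions 3-2-4-1-5, expanding outward from the peak — single-peaked.
Faction 4 (peak Ralston at position 4): ranking walks positions 4-3-2-1-5, expanding outward from the peak — single-peaked.
Faction 5: ranking walks positions 1-5-3-2-4; Ivery is ranked above Dunmore even though Dunmore lies between Ivery and the peak Marwick on the axis — preferences dip and rise again. Not single-peaked.
Faction 2 violates single-peakedness, so the profile is not single-peaked on this axis.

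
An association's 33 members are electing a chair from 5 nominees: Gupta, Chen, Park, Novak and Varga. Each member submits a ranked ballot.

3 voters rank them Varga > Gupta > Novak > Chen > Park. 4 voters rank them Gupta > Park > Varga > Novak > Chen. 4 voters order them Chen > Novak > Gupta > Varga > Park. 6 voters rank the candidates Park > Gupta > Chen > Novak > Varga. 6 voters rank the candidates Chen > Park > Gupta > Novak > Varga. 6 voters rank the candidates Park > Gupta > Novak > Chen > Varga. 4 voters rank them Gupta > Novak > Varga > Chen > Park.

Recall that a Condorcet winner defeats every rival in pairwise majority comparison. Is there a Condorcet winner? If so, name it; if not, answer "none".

Head-to-head results (33 voters):
Gupta vs Chen: 3+4+6+6+4 = 23 for Gupta, 10 for Chen — Gupta by 23–10.
Gupta vs Park: Park wins 18–15.
Gupta vs Novak: Gupta preferred on 3+4+6+6+6+4 = 29 ballots; Gupta wins 29–4.
Gupta vs Varga: Gupta is ranked higher on 4+4+6+6+6+4 = 30 ballots, Varga on 3. Gupta wins 30–3.
Chen vs Park: 17 to 16, Chen.
Chen vs Novak: Novak, 17–16.
Chen vs Varga: Chen, 22–11.
Park vs Novak: Park, 22–11.
Park vs Varga: 4+6+6+6 = 22 for Park, 11 for Varga — Park by 22–11.
Novak vs Varga: Novak, 26–7.
Each candidate drops at least one matchup (Gupta loses to Park; Chen loses to Gupta; Park loses to Chen; Novak loses to Gupta; Varga loses to Gupta); the cycle Gupta → Chen → Park → Gupta rules out a Condorcet winner.

none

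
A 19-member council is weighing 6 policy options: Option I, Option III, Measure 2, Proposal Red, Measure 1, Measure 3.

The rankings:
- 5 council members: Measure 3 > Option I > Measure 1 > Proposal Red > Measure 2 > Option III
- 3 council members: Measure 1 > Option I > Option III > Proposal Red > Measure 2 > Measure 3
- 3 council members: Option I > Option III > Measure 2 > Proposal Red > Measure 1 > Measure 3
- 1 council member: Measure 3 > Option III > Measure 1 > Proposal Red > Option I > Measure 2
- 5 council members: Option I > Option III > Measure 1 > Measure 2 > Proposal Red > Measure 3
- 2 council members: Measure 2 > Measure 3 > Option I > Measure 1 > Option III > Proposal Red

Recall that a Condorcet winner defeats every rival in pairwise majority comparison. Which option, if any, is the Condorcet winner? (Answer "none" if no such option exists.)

Option I

Head-to-head results (19 council members):
Option I vs Option III: 5+3+3+5+2 = 18 for Option I, 1 for Option III — Option I by 18–1.
Option I vs Measure 2: 17 to 2, Option I.
Option I vs Proposal Red: Option I preferred on 5+3+3+5+2 = 18 ballots; Option I wins 18–1.
Option I vs Measure 1: 15 to 4, Option I.
Option I vs Measure 3: Option I is ranked higher on 3+3+5 = 11 ballots, Measure 3 on 8. Option I wins 11–8.
Option III vs Measure 2: Option III preferred on 3+3+1+5 = 12 ballots; Option III wins 12–7.
Option III vs Proposal Red: 3+3+1+5+2 = 14 for Option III, 5 for Proposal Red — Option III by 14–5.
Option III vs Measure 1: Option III preferred on 3+1+5 = 9 ballots; Measure 1 wins 10–9.
Option III vs Measure 3: 11 to 8, Option III.
Measure 2 vs Proposal Red: 10 to 9, Measure 2.
Measure 2 vs Measure 1: 3+2 = 5 for Measure 2, 14 for Measure 1 — Measure 1 by 14–5.
Measure 2 vs Measure 3: Measure 2 is ranked higher on 3+3+5+2 = 13 ballots, Measure 3 on 6. Measure 2 wins 13–6.
Proposal Red vs Measure 1: Proposal Red preferred on 3 ballots; Measure 1 wins 16–3.
Proposal Red vs Measure 3: 3+3+5 = 11 for Proposal Red, 8 for Measure 3 — Proposal Red by 11–8.
Measure 1 vs Measure 3: Measure 1 is ranked higher on 3+3+5 = 11 ballots, Measure 3 on 8. Measure 1 wins 11–8.
Option I defeats every rival head-to-head and is the Condorcet winner.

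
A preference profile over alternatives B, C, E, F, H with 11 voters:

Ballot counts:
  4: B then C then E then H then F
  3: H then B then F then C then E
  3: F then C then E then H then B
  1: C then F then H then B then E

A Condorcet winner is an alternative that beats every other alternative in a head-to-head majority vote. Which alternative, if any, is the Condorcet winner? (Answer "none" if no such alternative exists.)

none

Pairwise majorities:
B vs C: B, 7–4.
B vs E: B preferred on 4+3+1 = 8 ballots; B wins 8–3.
B vs F: B, 7–4.
B vs H: 4 to 7, H.
C vs E: 11 to 0, C.
C vs F: F, 6–5.
C vs H: C preferred on 4+3+1 = 8 ballots; C wins 8–3.
E vs F: E is ranked higher on 4 ballots, F on 7. F wins 7–4.
E–H: E 7–4.
F vs H: H wins 7–4.
No alternative is unbeaten: B loses to H; C loses to B; E loses to B; F loses to B; H loses to C. In particular B beats C beats H beats B is a majority cycle — no Condorcet winner exists.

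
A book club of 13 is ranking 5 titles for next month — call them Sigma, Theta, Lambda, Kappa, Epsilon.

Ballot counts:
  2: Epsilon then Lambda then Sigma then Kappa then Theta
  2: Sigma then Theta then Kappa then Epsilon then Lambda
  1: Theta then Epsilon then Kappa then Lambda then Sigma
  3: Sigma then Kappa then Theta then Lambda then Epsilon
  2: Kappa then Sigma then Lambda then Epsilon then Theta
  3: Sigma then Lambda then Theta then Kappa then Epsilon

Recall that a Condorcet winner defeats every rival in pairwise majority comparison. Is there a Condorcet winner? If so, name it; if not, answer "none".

Sigma

Pairwise majorities:
Sigma vs Theta: Sigma wins 12–1.
Sigma vs Lambda: Sigma, 10–3.
Sigma–Kappa: Sigma 10–3.
Sigma–Epsilon: Sigma 10–3.
Theta vs Lambda: Lambda wins 7–6.
Theta vs Kappa: Kappa wins 7–6.
Theta–Epsilon: Theta 9–4.
Lambda vs Kappa: Kappa, 8–5.
Lambda–Epsilon: Lambda 8–5.
Kappa–Epsilon: Kappa 10–3.
Only Sigma has no losses; Sigma is the Condorcet winner.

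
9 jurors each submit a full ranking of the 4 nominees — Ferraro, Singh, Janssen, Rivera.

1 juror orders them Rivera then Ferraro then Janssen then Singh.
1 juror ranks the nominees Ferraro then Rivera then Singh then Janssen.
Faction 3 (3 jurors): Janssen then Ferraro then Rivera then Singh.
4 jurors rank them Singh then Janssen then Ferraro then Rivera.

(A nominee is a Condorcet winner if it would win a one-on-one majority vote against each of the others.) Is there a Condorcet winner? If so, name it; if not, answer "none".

none

Head-to-head results (9 jurors):
Ferraro–Singh: Ferraro 5–4.
Ferraro vs Janssen: Ferraro preferred on 1+1 = 2 ballots; Janssen wins 7–2.
Ferraro vs Rivera: Ferraro preferred on 1+3+4 = 8 ballots; Ferraro wins 8–1.
Singh–Janssen: Singh 5–4.
Singh vs Rivera: Rivera wins 5–4.
Janssen vs Rivera: Janssen, 7–2.
No nominee is unbeaten: Ferraro loses to Janssen; Singh loses to Ferraro; Janssen loses to Singh; Rivera loses to Ferraro. In particular Ferraro beats Singh beats Janssen beats Ferraro is a majority cycle — no Condorcet winner exists.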